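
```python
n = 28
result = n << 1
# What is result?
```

Answer: 56

Derivation:
Trace (tracking result):
n = 28  # -> n = 28
result = n << 1  # -> result = 56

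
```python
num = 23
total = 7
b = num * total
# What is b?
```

Trace (tracking b):
num = 23  # -> num = 23
total = 7  # -> total = 7
b = num * total  # -> b = 161

Answer: 161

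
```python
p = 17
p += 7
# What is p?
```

Trace (tracking p):
p = 17  # -> p = 17
p += 7  # -> p = 24

Answer: 24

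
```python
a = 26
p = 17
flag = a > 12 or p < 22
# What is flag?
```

Answer: True

Derivation:
Trace (tracking flag):
a = 26  # -> a = 26
p = 17  # -> p = 17
flag = a > 12 or p < 22  # -> flag = True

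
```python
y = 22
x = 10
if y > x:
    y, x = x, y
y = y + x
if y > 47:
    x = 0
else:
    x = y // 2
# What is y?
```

Trace (tracking y):
y = 22  # -> y = 22
x = 10  # -> x = 10
if y > x:  # condition is True
    y, x = (x, y)  # -> y = 10, x = 22
y = y + x  # -> y = 32
if y > 47:  # condition is False
else:
    x = y // 2  # -> x = 16

Answer: 32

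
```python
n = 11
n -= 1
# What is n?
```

Answer: 10

Derivation:
Trace (tracking n):
n = 11  # -> n = 11
n -= 1  # -> n = 10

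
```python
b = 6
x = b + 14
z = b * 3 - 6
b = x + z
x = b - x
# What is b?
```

Answer: 32

Derivation:
Trace (tracking b):
b = 6  # -> b = 6
x = b + 14  # -> x = 20
z = b * 3 - 6  # -> z = 12
b = x + z  # -> b = 32
x = b - x  # -> x = 12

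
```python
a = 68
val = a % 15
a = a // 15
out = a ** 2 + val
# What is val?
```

Answer: 8

Derivation:
Trace (tracking val):
a = 68  # -> a = 68
val = a % 15  # -> val = 8
a = a // 15  # -> a = 4
out = a ** 2 + val  # -> out = 24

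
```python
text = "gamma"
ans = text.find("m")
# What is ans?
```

Trace (tracking ans):
text = 'gamma'  # -> text = 'gamma'
ans = text.find('m')  # -> ans = 2

Answer: 2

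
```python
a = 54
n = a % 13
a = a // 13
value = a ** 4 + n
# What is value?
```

Trace (tracking value):
a = 54  # -> a = 54
n = a % 13  # -> n = 2
a = a // 13  # -> a = 4
value = a ** 4 + n  # -> value = 258

Answer: 258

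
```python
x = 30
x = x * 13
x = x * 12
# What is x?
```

Trace (tracking x):
x = 30  # -> x = 30
x = x * 13  # -> x = 390
x = x * 12  # -> x = 4680

Answer: 4680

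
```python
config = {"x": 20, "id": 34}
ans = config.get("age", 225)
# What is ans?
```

Answer: 225

Derivation:
Trace (tracking ans):
config = {'x': 20, 'id': 34}  # -> config = {'x': 20, 'id': 34}
ans = config.get('age', 225)  # -> ans = 225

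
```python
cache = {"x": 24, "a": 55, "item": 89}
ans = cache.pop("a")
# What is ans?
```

Trace (tracking ans):
cache = {'x': 24, 'a': 55, 'item': 89}  # -> cache = {'x': 24, 'a': 55, 'item': 89}
ans = cache.pop('a')  # -> ans = 55

Answer: 55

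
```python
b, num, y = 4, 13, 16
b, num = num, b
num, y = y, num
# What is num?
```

Trace (tracking num):
b, num, y = (4, 13, 16)  # -> b = 4, num = 13, y = 16
b, num = (num, b)  # -> b = 13, num = 4
num, y = (y, num)  # -> num = 16, y = 4

Answer: 16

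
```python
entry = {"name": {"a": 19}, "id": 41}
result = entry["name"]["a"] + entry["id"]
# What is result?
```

Trace (tracking result):
entry = {'name': {'a': 19}, 'id': 41}  # -> entry = {'name': {'a': 19}, 'id': 41}
result = entry['name']['a'] + entry['id']  # -> result = 60

Answer: 60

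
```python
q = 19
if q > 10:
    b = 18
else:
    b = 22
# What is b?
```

Answer: 18

Derivation:
Trace (tracking b):
q = 19  # -> q = 19
if q > 10:  # condition is True
    b = 18  # -> b = 18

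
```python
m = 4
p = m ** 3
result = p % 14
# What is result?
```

Trace (tracking result):
m = 4  # -> m = 4
p = m ** 3  # -> p = 64
result = p % 14  # -> result = 8

Answer: 8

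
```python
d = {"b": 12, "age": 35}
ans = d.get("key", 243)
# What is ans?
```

Trace (tracking ans):
d = {'b': 12, 'age': 35}  # -> d = {'b': 12, 'age': 35}
ans = d.get('key', 243)  # -> ans = 243

Answer: 243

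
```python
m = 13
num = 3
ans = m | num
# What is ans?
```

Answer: 15

Derivation:
Trace (tracking ans):
m = 13  # -> m = 13
num = 3  # -> num = 3
ans = m | num  # -> ans = 15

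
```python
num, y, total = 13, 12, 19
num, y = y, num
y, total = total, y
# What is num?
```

Trace (tracking num):
num, y, total = (13, 12, 19)  # -> num = 13, y = 12, total = 19
num, y = (y, num)  # -> num = 12, y = 13
y, total = (total, y)  # -> y = 19, total = 13

Answer: 12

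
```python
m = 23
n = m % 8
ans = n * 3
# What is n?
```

Trace (tracking n):
m = 23  # -> m = 23
n = m % 8  # -> n = 7
ans = n * 3  # -> ans = 21

Answer: 7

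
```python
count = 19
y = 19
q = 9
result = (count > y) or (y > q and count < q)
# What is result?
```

Answer: False

Derivation:
Trace (tracking result):
count = 19  # -> count = 19
y = 19  # -> y = 19
q = 9  # -> q = 9
result = count > y or (y > q and count < q)  # -> result = False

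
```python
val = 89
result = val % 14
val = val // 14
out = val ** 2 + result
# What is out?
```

Trace (tracking out):
val = 89  # -> val = 89
result = val % 14  # -> result = 5
val = val // 14  # -> val = 6
out = val ** 2 + result  # -> out = 41

Answer: 41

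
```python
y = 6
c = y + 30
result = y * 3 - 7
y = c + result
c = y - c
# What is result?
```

Answer: 11

Derivation:
Trace (tracking result):
y = 6  # -> y = 6
c = y + 30  # -> c = 36
result = y * 3 - 7  # -> result = 11
y = c + result  # -> y = 47
c = y - c  # -> c = 11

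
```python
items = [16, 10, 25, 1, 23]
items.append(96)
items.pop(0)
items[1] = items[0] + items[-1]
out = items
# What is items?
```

Trace (tracking items):
items = [16, 10, 25, 1, 23]  # -> items = [16, 10, 25, 1, 23]
items.append(96)  # -> items = [16, 10, 25, 1, 23, 96]
items.pop(0)  # -> items = [10, 25, 1, 23, 96]
items[1] = items[0] + items[-1]  # -> items = [10, 106, 1, 23, 96]
out = items  # -> out = [10, 106, 1, 23, 96]

Answer: [10, 106, 1, 23, 96]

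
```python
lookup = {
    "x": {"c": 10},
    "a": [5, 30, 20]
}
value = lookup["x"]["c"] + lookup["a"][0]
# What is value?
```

Trace (tracking value):
lookup = {'x': {'c': 10}, 'a': [5, 30, 20]}  # -> lookup = {'x': {'c': 10}, 'a': [5, 30, 20]}
value = lookup['x']['c'] + lookup['a'][0]  # -> value = 15

Answer: 15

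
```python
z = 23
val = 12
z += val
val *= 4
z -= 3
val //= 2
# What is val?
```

Trace (tracking val):
z = 23  # -> z = 23
val = 12  # -> val = 12
z += val  # -> z = 35
val *= 4  # -> val = 48
z -= 3  # -> z = 32
val //= 2  # -> val = 24

Answer: 24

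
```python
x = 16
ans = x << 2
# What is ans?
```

Answer: 64

Derivation:
Trace (tracking ans):
x = 16  # -> x = 16
ans = x << 2  # -> ans = 64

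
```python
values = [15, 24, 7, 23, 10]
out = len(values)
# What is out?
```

Trace (tracking out):
values = [15, 24, 7, 23, 10]  # -> values = [15, 24, 7, 23, 10]
out = len(values)  # -> out = 5

Answer: 5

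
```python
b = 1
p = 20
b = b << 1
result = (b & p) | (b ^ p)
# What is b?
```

Answer: 2

Derivation:
Trace (tracking b):
b = 1  # -> b = 1
p = 20  # -> p = 20
b = b << 1  # -> b = 2
result = b & p | b ^ p  # -> result = 22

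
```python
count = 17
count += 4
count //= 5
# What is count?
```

Trace (tracking count):
count = 17  # -> count = 17
count += 4  # -> count = 21
count //= 5  # -> count = 4

Answer: 4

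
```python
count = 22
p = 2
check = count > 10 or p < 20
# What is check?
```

Answer: True

Derivation:
Trace (tracking check):
count = 22  # -> count = 22
p = 2  # -> p = 2
check = count > 10 or p < 20  # -> check = True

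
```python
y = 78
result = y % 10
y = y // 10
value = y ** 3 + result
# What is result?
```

Answer: 8

Derivation:
Trace (tracking result):
y = 78  # -> y = 78
result = y % 10  # -> result = 8
y = y // 10  # -> y = 7
value = y ** 3 + result  # -> value = 351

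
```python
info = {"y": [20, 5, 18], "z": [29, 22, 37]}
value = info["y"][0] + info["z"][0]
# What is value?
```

Answer: 49

Derivation:
Trace (tracking value):
info = {'y': [20, 5, 18], 'z': [29, 22, 37]}  # -> info = {'y': [20, 5, 18], 'z': [29, 22, 37]}
value = info['y'][0] + info['z'][0]  # -> value = 49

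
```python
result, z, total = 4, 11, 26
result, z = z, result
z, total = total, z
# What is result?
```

Answer: 11

Derivation:
Trace (tracking result):
result, z, total = (4, 11, 26)  # -> result = 4, z = 11, total = 26
result, z = (z, result)  # -> result = 11, z = 4
z, total = (total, z)  # -> z = 26, total = 4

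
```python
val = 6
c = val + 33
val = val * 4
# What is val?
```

Trace (tracking val):
val = 6  # -> val = 6
c = val + 33  # -> c = 39
val = val * 4  # -> val = 24

Answer: 24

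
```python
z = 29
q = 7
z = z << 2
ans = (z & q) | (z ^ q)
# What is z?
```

Trace (tracking z):
z = 29  # -> z = 29
q = 7  # -> q = 7
z = z << 2  # -> z = 116
ans = z & q | z ^ q  # -> ans = 119

Answer: 116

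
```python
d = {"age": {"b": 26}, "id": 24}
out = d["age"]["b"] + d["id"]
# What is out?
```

Trace (tracking out):
d = {'age': {'b': 26}, 'id': 24}  # -> d = {'age': {'b': 26}, 'id': 24}
out = d['age']['b'] + d['id']  # -> out = 50

Answer: 50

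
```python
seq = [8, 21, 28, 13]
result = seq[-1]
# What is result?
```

Answer: 13

Derivation:
Trace (tracking result):
seq = [8, 21, 28, 13]  # -> seq = [8, 21, 28, 13]
result = seq[-1]  # -> result = 13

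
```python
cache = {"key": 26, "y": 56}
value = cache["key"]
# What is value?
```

Answer: 26

Derivation:
Trace (tracking value):
cache = {'key': 26, 'y': 56}  # -> cache = {'key': 26, 'y': 56}
value = cache['key']  # -> value = 26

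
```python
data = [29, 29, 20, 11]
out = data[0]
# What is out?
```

Answer: 29

Derivation:
Trace (tracking out):
data = [29, 29, 20, 11]  # -> data = [29, 29, 20, 11]
out = data[0]  # -> out = 29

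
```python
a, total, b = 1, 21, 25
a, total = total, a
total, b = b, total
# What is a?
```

Answer: 21

Derivation:
Trace (tracking a):
a, total, b = (1, 21, 25)  # -> a = 1, total = 21, b = 25
a, total = (total, a)  # -> a = 21, total = 1
total, b = (b, total)  # -> total = 25, b = 1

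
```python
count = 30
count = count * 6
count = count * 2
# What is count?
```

Answer: 360

Derivation:
Trace (tracking count):
count = 30  # -> count = 30
count = count * 6  # -> count = 180
count = count * 2  # -> count = 360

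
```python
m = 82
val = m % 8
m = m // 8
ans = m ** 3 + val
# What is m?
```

Trace (tracking m):
m = 82  # -> m = 82
val = m % 8  # -> val = 2
m = m // 8  # -> m = 10
ans = m ** 3 + val  # -> ans = 1002

Answer: 10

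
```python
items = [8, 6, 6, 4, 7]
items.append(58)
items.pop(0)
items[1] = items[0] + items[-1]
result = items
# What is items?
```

Answer: [6, 64, 4, 7, 58]

Derivation:
Trace (tracking items):
items = [8, 6, 6, 4, 7]  # -> items = [8, 6, 6, 4, 7]
items.append(58)  # -> items = [8, 6, 6, 4, 7, 58]
items.pop(0)  # -> items = [6, 6, 4, 7, 58]
items[1] = items[0] + items[-1]  # -> items = [6, 64, 4, 7, 58]
result = items  # -> result = [6, 64, 4, 7, 58]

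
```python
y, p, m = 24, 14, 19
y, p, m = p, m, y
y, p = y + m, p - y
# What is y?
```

Answer: 38

Derivation:
Trace (tracking y):
y, p, m = (24, 14, 19)  # -> y = 24, p = 14, m = 19
y, p, m = (p, m, y)  # -> y = 14, p = 19, m = 24
y, p = (y + m, p - y)  # -> y = 38, p = 5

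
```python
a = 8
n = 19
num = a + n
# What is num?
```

Trace (tracking num):
a = 8  # -> a = 8
n = 19  # -> n = 19
num = a + n  # -> num = 27

Answer: 27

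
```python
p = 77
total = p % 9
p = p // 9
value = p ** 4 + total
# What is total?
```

Answer: 5

Derivation:
Trace (tracking total):
p = 77  # -> p = 77
total = p % 9  # -> total = 5
p = p // 9  # -> p = 8
value = p ** 4 + total  # -> value = 4101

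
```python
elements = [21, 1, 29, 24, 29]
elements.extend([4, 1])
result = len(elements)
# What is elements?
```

Answer: [21, 1, 29, 24, 29, 4, 1]

Derivation:
Trace (tracking elements):
elements = [21, 1, 29, 24, 29]  # -> elements = [21, 1, 29, 24, 29]
elements.extend([4, 1])  # -> elements = [21, 1, 29, 24, 29, 4, 1]
result = len(elements)  # -> result = 7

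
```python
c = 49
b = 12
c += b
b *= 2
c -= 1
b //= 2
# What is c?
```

Trace (tracking c):
c = 49  # -> c = 49
b = 12  # -> b = 12
c += b  # -> c = 61
b *= 2  # -> b = 24
c -= 1  # -> c = 60
b //= 2  # -> b = 12

Answer: 60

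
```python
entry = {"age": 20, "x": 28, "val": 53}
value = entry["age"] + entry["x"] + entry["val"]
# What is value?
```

Trace (tracking value):
entry = {'age': 20, 'x': 28, 'val': 53}  # -> entry = {'age': 20, 'x': 28, 'val': 53}
value = entry['age'] + entry['x'] + entry['val']  # -> value = 101

Answer: 101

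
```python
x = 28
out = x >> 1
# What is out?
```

Trace (tracking out):
x = 28  # -> x = 28
out = x >> 1  # -> out = 14

Answer: 14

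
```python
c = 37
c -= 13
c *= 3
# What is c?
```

Answer: 72

Derivation:
Trace (tracking c):
c = 37  # -> c = 37
c -= 13  # -> c = 24
c *= 3  # -> c = 72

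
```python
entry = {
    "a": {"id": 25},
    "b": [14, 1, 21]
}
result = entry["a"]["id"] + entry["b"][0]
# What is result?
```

Trace (tracking result):
entry = {'a': {'id': 25}, 'b': [14, 1, 21]}  # -> entry = {'a': {'id': 25}, 'b': [14, 1, 21]}
result = entry['a']['id'] + entry['b'][0]  # -> result = 39

Answer: 39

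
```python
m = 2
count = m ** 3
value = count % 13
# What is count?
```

Trace (tracking count):
m = 2  # -> m = 2
count = m ** 3  # -> count = 8
value = count % 13  # -> value = 8

Answer: 8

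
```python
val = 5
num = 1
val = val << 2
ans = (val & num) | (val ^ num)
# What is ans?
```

Trace (tracking ans):
val = 5  # -> val = 5
num = 1  # -> num = 1
val = val << 2  # -> val = 20
ans = val & num | val ^ num  # -> ans = 21

Answer: 21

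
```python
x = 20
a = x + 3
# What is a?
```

Trace (tracking a):
x = 20  # -> x = 20
a = x + 3  # -> a = 23

Answer: 23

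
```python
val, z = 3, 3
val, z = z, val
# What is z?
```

Answer: 3

Derivation:
Trace (tracking z):
val, z = (3, 3)  # -> val = 3, z = 3
val, z = (z, val)  # -> val = 3, z = 3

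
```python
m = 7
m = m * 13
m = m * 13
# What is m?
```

Answer: 1183

Derivation:
Trace (tracking m):
m = 7  # -> m = 7
m = m * 13  # -> m = 91
m = m * 13  # -> m = 1183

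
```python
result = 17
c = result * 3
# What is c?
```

Trace (tracking c):
result = 17  # -> result = 17
c = result * 3  # -> c = 51

Answer: 51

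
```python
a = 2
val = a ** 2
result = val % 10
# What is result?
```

Answer: 4

Derivation:
Trace (tracking result):
a = 2  # -> a = 2
val = a ** 2  # -> val = 4
result = val % 10  # -> result = 4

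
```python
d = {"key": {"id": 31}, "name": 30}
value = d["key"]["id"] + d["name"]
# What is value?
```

Trace (tracking value):
d = {'key': {'id': 31}, 'name': 30}  # -> d = {'key': {'id': 31}, 'name': 30}
value = d['key']['id'] + d['name']  # -> value = 61

Answer: 61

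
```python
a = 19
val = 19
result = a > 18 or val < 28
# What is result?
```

Trace (tracking result):
a = 19  # -> a = 19
val = 19  # -> val = 19
result = a > 18 or val < 28  # -> result = True

Answer: True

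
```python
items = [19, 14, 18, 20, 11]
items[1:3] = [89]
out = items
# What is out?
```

Answer: [19, 89, 20, 11]

Derivation:
Trace (tracking out):
items = [19, 14, 18, 20, 11]  # -> items = [19, 14, 18, 20, 11]
items[1:3] = [89]  # -> items = [19, 89, 20, 11]
out = items  # -> out = [19, 89, 20, 11]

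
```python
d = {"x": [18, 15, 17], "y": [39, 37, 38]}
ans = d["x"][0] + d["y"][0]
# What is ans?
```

Trace (tracking ans):
d = {'x': [18, 15, 17], 'y': [39, 37, 38]}  # -> d = {'x': [18, 15, 17], 'y': [39, 37, 38]}
ans = d['x'][0] + d['y'][0]  # -> ans = 57

Answer: 57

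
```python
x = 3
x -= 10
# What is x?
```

Answer: -7

Derivation:
Trace (tracking x):
x = 3  # -> x = 3
x -= 10  # -> x = -7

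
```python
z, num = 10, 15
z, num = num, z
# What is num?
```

Trace (tracking num):
z, num = (10, 15)  # -> z = 10, num = 15
z, num = (num, z)  # -> z = 15, num = 10

Answer: 10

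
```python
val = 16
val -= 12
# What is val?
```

Answer: 4

Derivation:
Trace (tracking val):
val = 16  # -> val = 16
val -= 12  # -> val = 4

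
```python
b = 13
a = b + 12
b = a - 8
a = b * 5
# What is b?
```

Trace (tracking b):
b = 13  # -> b = 13
a = b + 12  # -> a = 25
b = a - 8  # -> b = 17
a = b * 5  # -> a = 85

Answer: 17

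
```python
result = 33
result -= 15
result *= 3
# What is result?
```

Answer: 54

Derivation:
Trace (tracking result):
result = 33  # -> result = 33
result -= 15  # -> result = 18
result *= 3  # -> result = 54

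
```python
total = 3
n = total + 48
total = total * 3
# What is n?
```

Answer: 51

Derivation:
Trace (tracking n):
total = 3  # -> total = 3
n = total + 48  # -> n = 51
total = total * 3  # -> total = 9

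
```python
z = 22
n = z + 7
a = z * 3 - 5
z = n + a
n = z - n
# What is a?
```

Answer: 61

Derivation:
Trace (tracking a):
z = 22  # -> z = 22
n = z + 7  # -> n = 29
a = z * 3 - 5  # -> a = 61
z = n + a  # -> z = 90
n = z - n  # -> n = 61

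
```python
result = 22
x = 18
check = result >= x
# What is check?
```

Trace (tracking check):
result = 22  # -> result = 22
x = 18  # -> x = 18
check = result >= x  # -> check = True

Answer: True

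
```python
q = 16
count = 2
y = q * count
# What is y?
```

Trace (tracking y):
q = 16  # -> q = 16
count = 2  # -> count = 2
y = q * count  # -> y = 32

Answer: 32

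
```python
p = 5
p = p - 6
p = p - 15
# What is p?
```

Trace (tracking p):
p = 5  # -> p = 5
p = p - 6  # -> p = -1
p = p - 15  # -> p = -16

Answer: -16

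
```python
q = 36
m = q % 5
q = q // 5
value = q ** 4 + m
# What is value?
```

Trace (tracking value):
q = 36  # -> q = 36
m = q % 5  # -> m = 1
q = q // 5  # -> q = 7
value = q ** 4 + m  # -> value = 2402

Answer: 2402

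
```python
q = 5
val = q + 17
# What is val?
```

Answer: 22

Derivation:
Trace (tracking val):
q = 5  # -> q = 5
val = q + 17  # -> val = 22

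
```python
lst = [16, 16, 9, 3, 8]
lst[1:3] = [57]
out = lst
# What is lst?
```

Answer: [16, 57, 3, 8]

Derivation:
Trace (tracking lst):
lst = [16, 16, 9, 3, 8]  # -> lst = [16, 16, 9, 3, 8]
lst[1:3] = [57]  # -> lst = [16, 57, 3, 8]
out = lst  # -> out = [16, 57, 3, 8]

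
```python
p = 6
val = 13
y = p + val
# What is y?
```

Trace (tracking y):
p = 6  # -> p = 6
val = 13  # -> val = 13
y = p + val  # -> y = 19

Answer: 19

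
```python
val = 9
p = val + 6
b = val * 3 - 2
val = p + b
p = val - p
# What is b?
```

Trace (tracking b):
val = 9  # -> val = 9
p = val + 6  # -> p = 15
b = val * 3 - 2  # -> b = 25
val = p + b  # -> val = 40
p = val - p  # -> p = 25

Answer: 25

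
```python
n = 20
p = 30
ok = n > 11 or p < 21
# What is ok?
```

Trace (tracking ok):
n = 20  # -> n = 20
p = 30  # -> p = 30
ok = n > 11 or p < 21  # -> ok = True

Answer: True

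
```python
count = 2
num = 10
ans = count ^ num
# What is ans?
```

Answer: 8

Derivation:
Trace (tracking ans):
count = 2  # -> count = 2
num = 10  # -> num = 10
ans = count ^ num  # -> ans = 8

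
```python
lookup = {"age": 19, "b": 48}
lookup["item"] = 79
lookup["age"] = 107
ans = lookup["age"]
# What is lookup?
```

Answer: {'age': 107, 'b': 48, 'item': 79}

Derivation:
Trace (tracking lookup):
lookup = {'age': 19, 'b': 48}  # -> lookup = {'age': 19, 'b': 48}
lookup['item'] = 79  # -> lookup = {'age': 19, 'b': 48, 'item': 79}
lookup['age'] = 107  # -> lookup = {'age': 107, 'b': 48, 'item': 79}
ans = lookup['age']  # -> ans = 107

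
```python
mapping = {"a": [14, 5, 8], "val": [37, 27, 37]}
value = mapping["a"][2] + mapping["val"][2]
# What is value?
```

Answer: 45

Derivation:
Trace (tracking value):
mapping = {'a': [14, 5, 8], 'val': [37, 27, 37]}  # -> mapping = {'a': [14, 5, 8], 'val': [37, 27, 37]}
value = mapping['a'][2] + mapping['val'][2]  # -> value = 45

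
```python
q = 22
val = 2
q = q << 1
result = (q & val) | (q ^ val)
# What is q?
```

Answer: 44

Derivation:
Trace (tracking q):
q = 22  # -> q = 22
val = 2  # -> val = 2
q = q << 1  # -> q = 44
result = q & val | q ^ val  # -> result = 46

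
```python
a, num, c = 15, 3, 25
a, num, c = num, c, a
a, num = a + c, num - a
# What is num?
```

Answer: 22

Derivation:
Trace (tracking num):
a, num, c = (15, 3, 25)  # -> a = 15, num = 3, c = 25
a, num, c = (num, c, a)  # -> a = 3, num = 25, c = 15
a, num = (a + c, num - a)  # -> a = 18, num = 22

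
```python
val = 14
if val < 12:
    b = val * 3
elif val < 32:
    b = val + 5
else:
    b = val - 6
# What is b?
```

Trace (tracking b):
val = 14  # -> val = 14
if val < 12:  # condition is False
elif val < 32:  # condition is True
    b = val + 5  # -> b = 19

Answer: 19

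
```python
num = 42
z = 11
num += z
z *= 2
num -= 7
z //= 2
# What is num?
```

Answer: 46

Derivation:
Trace (tracking num):
num = 42  # -> num = 42
z = 11  # -> z = 11
num += z  # -> num = 53
z *= 2  # -> z = 22
num -= 7  # -> num = 46
z //= 2  # -> z = 11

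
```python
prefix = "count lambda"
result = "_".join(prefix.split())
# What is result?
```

Answer: 'count_lambda'

Derivation:
Trace (tracking result):
prefix = 'count lambda'  # -> prefix = 'count lambda'
result = '_'.join(prefix.split())  # -> result = 'count_lambda'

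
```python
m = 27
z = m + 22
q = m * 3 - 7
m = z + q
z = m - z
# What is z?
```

Trace (tracking z):
m = 27  # -> m = 27
z = m + 22  # -> z = 49
q = m * 3 - 7  # -> q = 74
m = z + q  # -> m = 123
z = m - z  # -> z = 74

Answer: 74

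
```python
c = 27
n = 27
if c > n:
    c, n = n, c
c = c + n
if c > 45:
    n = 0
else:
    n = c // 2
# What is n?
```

Answer: 0

Derivation:
Trace (tracking n):
c = 27  # -> c = 27
n = 27  # -> n = 27
if c > n:  # condition is False
c = c + n  # -> c = 54
if c > 45:  # condition is True
    n = 0  # -> n = 0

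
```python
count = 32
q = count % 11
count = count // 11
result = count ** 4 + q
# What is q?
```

Trace (tracking q):
count = 32  # -> count = 32
q = count % 11  # -> q = 10
count = count // 11  # -> count = 2
result = count ** 4 + q  # -> result = 26

Answer: 10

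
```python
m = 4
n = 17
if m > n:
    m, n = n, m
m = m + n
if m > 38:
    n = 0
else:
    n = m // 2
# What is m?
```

Answer: 21

Derivation:
Trace (tracking m):
m = 4  # -> m = 4
n = 17  # -> n = 17
if m > n:  # condition is False
m = m + n  # -> m = 21
if m > 38:  # condition is False
else:
    n = m // 2  # -> n = 10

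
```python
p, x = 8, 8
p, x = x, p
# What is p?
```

Answer: 8

Derivation:
Trace (tracking p):
p, x = (8, 8)  # -> p = 8, x = 8
p, x = (x, p)  # -> p = 8, x = 8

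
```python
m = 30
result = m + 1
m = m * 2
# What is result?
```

Trace (tracking result):
m = 30  # -> m = 30
result = m + 1  # -> result = 31
m = m * 2  # -> m = 60

Answer: 31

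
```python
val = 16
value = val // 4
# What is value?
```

Answer: 4

Derivation:
Trace (tracking value):
val = 16  # -> val = 16
value = val // 4  # -> value = 4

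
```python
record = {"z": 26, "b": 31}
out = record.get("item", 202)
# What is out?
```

Trace (tracking out):
record = {'z': 26, 'b': 31}  # -> record = {'z': 26, 'b': 31}
out = record.get('item', 202)  # -> out = 202

Answer: 202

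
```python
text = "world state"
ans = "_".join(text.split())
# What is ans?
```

Trace (tracking ans):
text = 'world state'  # -> text = 'world state'
ans = '_'.join(text.split())  # -> ans = 'world_state'

Answer: 'world_state'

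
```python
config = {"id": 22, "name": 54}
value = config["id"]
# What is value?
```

Answer: 22

Derivation:
Trace (tracking value):
config = {'id': 22, 'name': 54}  # -> config = {'id': 22, 'name': 54}
value = config['id']  # -> value = 22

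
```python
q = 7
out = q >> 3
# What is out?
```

Trace (tracking out):
q = 7  # -> q = 7
out = q >> 3  # -> out = 0

Answer: 0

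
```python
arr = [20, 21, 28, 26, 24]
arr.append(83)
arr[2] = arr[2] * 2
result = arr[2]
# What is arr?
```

Answer: [20, 21, 56, 26, 24, 83]

Derivation:
Trace (tracking arr):
arr = [20, 21, 28, 26, 24]  # -> arr = [20, 21, 28, 26, 24]
arr.append(83)  # -> arr = [20, 21, 28, 26, 24, 83]
arr[2] = arr[2] * 2  # -> arr = [20, 21, 56, 26, 24, 83]
result = arr[2]  # -> result = 56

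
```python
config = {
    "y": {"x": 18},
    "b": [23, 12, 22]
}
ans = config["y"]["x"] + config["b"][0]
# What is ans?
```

Trace (tracking ans):
config = {'y': {'x': 18}, 'b': [23, 12, 22]}  # -> config = {'y': {'x': 18}, 'b': [23, 12, 22]}
ans = config['y']['x'] + config['b'][0]  # -> ans = 41

Answer: 41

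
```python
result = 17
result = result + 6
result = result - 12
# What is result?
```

Trace (tracking result):
result = 17  # -> result = 17
result = result + 6  # -> result = 23
result = result - 12  # -> result = 11

Answer: 11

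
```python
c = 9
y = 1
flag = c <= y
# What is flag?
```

Trace (tracking flag):
c = 9  # -> c = 9
y = 1  # -> y = 1
flag = c <= y  # -> flag = False

Answer: False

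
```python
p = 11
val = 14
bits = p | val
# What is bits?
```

Answer: 15

Derivation:
Trace (tracking bits):
p = 11  # -> p = 11
val = 14  # -> val = 14
bits = p | val  # -> bits = 15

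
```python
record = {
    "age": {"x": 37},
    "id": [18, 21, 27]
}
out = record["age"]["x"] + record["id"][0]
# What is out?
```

Answer: 55

Derivation:
Trace (tracking out):
record = {'age': {'x': 37}, 'id': [18, 21, 27]}  # -> record = {'age': {'x': 37}, 'id': [18, 21, 27]}
out = record['age']['x'] + record['id'][0]  # -> out = 55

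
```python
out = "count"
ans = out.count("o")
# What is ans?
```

Answer: 1

Derivation:
Trace (tracking ans):
out = 'count'  # -> out = 'count'
ans = out.count('o')  # -> ans = 1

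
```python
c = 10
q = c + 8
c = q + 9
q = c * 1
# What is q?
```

Answer: 27

Derivation:
Trace (tracking q):
c = 10  # -> c = 10
q = c + 8  # -> q = 18
c = q + 9  # -> c = 27
q = c * 1  # -> q = 27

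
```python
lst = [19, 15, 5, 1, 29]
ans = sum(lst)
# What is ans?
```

Trace (tracking ans):
lst = [19, 15, 5, 1, 29]  # -> lst = [19, 15, 5, 1, 29]
ans = sum(lst)  # -> ans = 69

Answer: 69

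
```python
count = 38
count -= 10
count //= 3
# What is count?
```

Trace (tracking count):
count = 38  # -> count = 38
count -= 10  # -> count = 28
count //= 3  # -> count = 9

Answer: 9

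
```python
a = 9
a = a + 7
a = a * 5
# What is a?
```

Trace (tracking a):
a = 9  # -> a = 9
a = a + 7  # -> a = 16
a = a * 5  # -> a = 80

Answer: 80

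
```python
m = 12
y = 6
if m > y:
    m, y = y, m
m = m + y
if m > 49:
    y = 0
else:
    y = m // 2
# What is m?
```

Trace (tracking m):
m = 12  # -> m = 12
y = 6  # -> y = 6
if m > y:  # condition is True
    m, y = (y, m)  # -> m = 6, y = 12
m = m + y  # -> m = 18
if m > 49:  # condition is False
else:
    y = m // 2  # -> y = 9

Answer: 18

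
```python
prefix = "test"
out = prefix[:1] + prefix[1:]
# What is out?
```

Answer: 'test'

Derivation:
Trace (tracking out):
prefix = 'test'  # -> prefix = 'test'
out = prefix[:1] + prefix[1:]  # -> out = 'test'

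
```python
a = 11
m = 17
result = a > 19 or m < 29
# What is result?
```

Trace (tracking result):
a = 11  # -> a = 11
m = 17  # -> m = 17
result = a > 19 or m < 29  # -> result = True

Answer: True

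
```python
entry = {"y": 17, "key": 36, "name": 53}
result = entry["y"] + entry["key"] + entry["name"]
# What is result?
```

Answer: 106

Derivation:
Trace (tracking result):
entry = {'y': 17, 'key': 36, 'name': 53}  # -> entry = {'y': 17, 'key': 36, 'name': 53}
result = entry['y'] + entry['key'] + entry['name']  # -> result = 106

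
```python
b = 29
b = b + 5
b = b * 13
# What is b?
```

Trace (tracking b):
b = 29  # -> b = 29
b = b + 5  # -> b = 34
b = b * 13  # -> b = 442

Answer: 442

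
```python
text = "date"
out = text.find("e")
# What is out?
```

Answer: 3

Derivation:
Trace (tracking out):
text = 'date'  # -> text = 'date'
out = text.find('e')  # -> out = 3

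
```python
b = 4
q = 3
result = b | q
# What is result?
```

Answer: 7

Derivation:
Trace (tracking result):
b = 4  # -> b = 4
q = 3  # -> q = 3
result = b | q  # -> result = 7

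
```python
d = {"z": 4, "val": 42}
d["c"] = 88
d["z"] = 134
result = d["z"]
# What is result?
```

Answer: 134

Derivation:
Trace (tracking result):
d = {'z': 4, 'val': 42}  # -> d = {'z': 4, 'val': 42}
d['c'] = 88  # -> d = {'z': 4, 'val': 42, 'c': 88}
d['z'] = 134  # -> d = {'z': 134, 'val': 42, 'c': 88}
result = d['z']  # -> result = 134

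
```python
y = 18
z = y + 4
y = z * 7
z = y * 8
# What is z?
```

Answer: 1232

Derivation:
Trace (tracking z):
y = 18  # -> y = 18
z = y + 4  # -> z = 22
y = z * 7  # -> y = 154
z = y * 8  # -> z = 1232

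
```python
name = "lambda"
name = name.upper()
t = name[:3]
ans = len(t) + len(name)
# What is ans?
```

Trace (tracking ans):
name = 'lambda'  # -> name = 'lambda'
name = name.upper()  # -> name = 'LAMBDA'
t = name[:3]  # -> t = 'LAM'
ans = len(t) + len(name)  # -> ans = 9

Answer: 9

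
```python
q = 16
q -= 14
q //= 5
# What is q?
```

Trace (tracking q):
q = 16  # -> q = 16
q -= 14  # -> q = 2
q //= 5  # -> q = 0

Answer: 0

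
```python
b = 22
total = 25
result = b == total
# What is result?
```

Trace (tracking result):
b = 22  # -> b = 22
total = 25  # -> total = 25
result = b == total  # -> result = False

Answer: False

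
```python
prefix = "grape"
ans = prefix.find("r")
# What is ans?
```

Trace (tracking ans):
prefix = 'grape'  # -> prefix = 'grape'
ans = prefix.find('r')  # -> ans = 1

Answer: 1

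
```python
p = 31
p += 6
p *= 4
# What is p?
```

Trace (tracking p):
p = 31  # -> p = 31
p += 6  # -> p = 37
p *= 4  # -> p = 148

Answer: 148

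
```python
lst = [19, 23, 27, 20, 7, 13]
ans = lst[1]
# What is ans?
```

Trace (tracking ans):
lst = [19, 23, 27, 20, 7, 13]  # -> lst = [19, 23, 27, 20, 7, 13]
ans = lst[1]  # -> ans = 23

Answer: 23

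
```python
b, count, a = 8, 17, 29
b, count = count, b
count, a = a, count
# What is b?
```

Trace (tracking b):
b, count, a = (8, 17, 29)  # -> b = 8, count = 17, a = 29
b, count = (count, b)  # -> b = 17, count = 8
count, a = (a, count)  # -> count = 29, a = 8

Answer: 17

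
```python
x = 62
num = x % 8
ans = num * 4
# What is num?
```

Answer: 6

Derivation:
Trace (tracking num):
x = 62  # -> x = 62
num = x % 8  # -> num = 6
ans = num * 4  # -> ans = 24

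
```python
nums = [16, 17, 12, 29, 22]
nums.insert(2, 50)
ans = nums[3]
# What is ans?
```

Answer: 12

Derivation:
Trace (tracking ans):
nums = [16, 17, 12, 29, 22]  # -> nums = [16, 17, 12, 29, 22]
nums.insert(2, 50)  # -> nums = [16, 17, 50, 12, 29, 22]
ans = nums[3]  # -> ans = 12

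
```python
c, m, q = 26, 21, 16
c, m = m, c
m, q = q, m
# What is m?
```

Answer: 16

Derivation:
Trace (tracking m):
c, m, q = (26, 21, 16)  # -> c = 26, m = 21, q = 16
c, m = (m, c)  # -> c = 21, m = 26
m, q = (q, m)  # -> m = 16, q = 26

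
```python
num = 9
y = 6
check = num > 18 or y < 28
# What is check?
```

Answer: True

Derivation:
Trace (tracking check):
num = 9  # -> num = 9
y = 6  # -> y = 6
check = num > 18 or y < 28  # -> check = True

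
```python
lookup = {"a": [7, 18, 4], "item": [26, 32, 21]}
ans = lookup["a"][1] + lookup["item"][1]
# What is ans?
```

Trace (tracking ans):
lookup = {'a': [7, 18, 4], 'item': [26, 32, 21]}  # -> lookup = {'a': [7, 18, 4], 'item': [26, 32, 21]}
ans = lookup['a'][1] + lookup['item'][1]  # -> ans = 50

Answer: 50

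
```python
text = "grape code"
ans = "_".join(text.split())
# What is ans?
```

Answer: 'grape_code'

Derivation:
Trace (tracking ans):
text = 'grape code'  # -> text = 'grape code'
ans = '_'.join(text.split())  # -> ans = 'grape_code'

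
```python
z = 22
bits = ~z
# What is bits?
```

Answer: -23

Derivation:
Trace (tracking bits):
z = 22  # -> z = 22
bits = ~z  # -> bits = -23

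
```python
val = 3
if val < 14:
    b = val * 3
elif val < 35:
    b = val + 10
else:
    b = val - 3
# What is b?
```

Answer: 9

Derivation:
Trace (tracking b):
val = 3  # -> val = 3
if val < 14:  # condition is True
    b = val * 3  # -> b = 9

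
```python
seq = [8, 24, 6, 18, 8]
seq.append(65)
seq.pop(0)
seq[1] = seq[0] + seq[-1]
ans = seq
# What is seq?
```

Answer: [24, 89, 18, 8, 65]

Derivation:
Trace (tracking seq):
seq = [8, 24, 6, 18, 8]  # -> seq = [8, 24, 6, 18, 8]
seq.append(65)  # -> seq = [8, 24, 6, 18, 8, 65]
seq.pop(0)  # -> seq = [24, 6, 18, 8, 65]
seq[1] = seq[0] + seq[-1]  # -> seq = [24, 89, 18, 8, 65]
ans = seq  # -> ans = [24, 89, 18, 8, 65]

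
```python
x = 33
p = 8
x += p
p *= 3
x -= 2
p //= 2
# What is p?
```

Answer: 12

Derivation:
Trace (tracking p):
x = 33  # -> x = 33
p = 8  # -> p = 8
x += p  # -> x = 41
p *= 3  # -> p = 24
x -= 2  # -> x = 39
p //= 2  # -> p = 12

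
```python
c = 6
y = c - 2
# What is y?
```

Answer: 4

Derivation:
Trace (tracking y):
c = 6  # -> c = 6
y = c - 2  # -> y = 4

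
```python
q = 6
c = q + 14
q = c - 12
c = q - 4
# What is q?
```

Trace (tracking q):
q = 6  # -> q = 6
c = q + 14  # -> c = 20
q = c - 12  # -> q = 8
c = q - 4  # -> c = 4

Answer: 8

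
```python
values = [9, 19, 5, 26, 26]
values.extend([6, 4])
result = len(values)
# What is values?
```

Trace (tracking values):
values = [9, 19, 5, 26, 26]  # -> values = [9, 19, 5, 26, 26]
values.extend([6, 4])  # -> values = [9, 19, 5, 26, 26, 6, 4]
result = len(values)  # -> result = 7

Answer: [9, 19, 5, 26, 26, 6, 4]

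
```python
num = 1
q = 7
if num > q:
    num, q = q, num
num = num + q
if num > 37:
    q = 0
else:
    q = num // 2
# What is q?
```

Answer: 4

Derivation:
Trace (tracking q):
num = 1  # -> num = 1
q = 7  # -> q = 7
if num > q:  # condition is False
num = num + q  # -> num = 8
if num > 37:  # condition is False
else:
    q = num // 2  # -> q = 4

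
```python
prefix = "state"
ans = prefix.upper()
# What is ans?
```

Trace (tracking ans):
prefix = 'state'  # -> prefix = 'state'
ans = prefix.upper()  # -> ans = 'STATE'

Answer: 'STATE'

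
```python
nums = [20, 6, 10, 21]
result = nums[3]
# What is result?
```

Answer: 21

Derivation:
Trace (tracking result):
nums = [20, 6, 10, 21]  # -> nums = [20, 6, 10, 21]
result = nums[3]  # -> result = 21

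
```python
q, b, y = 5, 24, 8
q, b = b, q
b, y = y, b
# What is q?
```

Answer: 24

Derivation:
Trace (tracking q):
q, b, y = (5, 24, 8)  # -> q = 5, b = 24, y = 8
q, b = (b, q)  # -> q = 24, b = 5
b, y = (y, b)  # -> b = 8, y = 5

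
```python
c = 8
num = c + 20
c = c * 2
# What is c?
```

Answer: 16

Derivation:
Trace (tracking c):
c = 8  # -> c = 8
num = c + 20  # -> num = 28
c = c * 2  # -> c = 16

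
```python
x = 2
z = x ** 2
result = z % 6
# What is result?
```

Trace (tracking result):
x = 2  # -> x = 2
z = x ** 2  # -> z = 4
result = z % 6  # -> result = 4

Answer: 4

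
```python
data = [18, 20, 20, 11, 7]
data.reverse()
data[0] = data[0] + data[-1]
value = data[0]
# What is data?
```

Trace (tracking data):
data = [18, 20, 20, 11, 7]  # -> data = [18, 20, 20, 11, 7]
data.reverse()  # -> data = [7, 11, 20, 20, 18]
data[0] = data[0] + data[-1]  # -> data = [25, 11, 20, 20, 18]
value = data[0]  # -> value = 25

Answer: [25, 11, 20, 20, 18]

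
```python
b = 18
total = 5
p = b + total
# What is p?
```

Trace (tracking p):
b = 18  # -> b = 18
total = 5  # -> total = 5
p = b + total  # -> p = 23

Answer: 23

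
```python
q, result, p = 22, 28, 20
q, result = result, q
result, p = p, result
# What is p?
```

Answer: 22

Derivation:
Trace (tracking p):
q, result, p = (22, 28, 20)  # -> q = 22, result = 28, p = 20
q, result = (result, q)  # -> q = 28, result = 22
result, p = (p, result)  # -> result = 20, p = 22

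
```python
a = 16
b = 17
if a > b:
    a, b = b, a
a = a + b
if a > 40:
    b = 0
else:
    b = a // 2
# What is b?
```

Answer: 16

Derivation:
Trace (tracking b):
a = 16  # -> a = 16
b = 17  # -> b = 17
if a > b:  # condition is False
a = a + b  # -> a = 33
if a > 40:  # condition is False
else:
    b = a // 2  # -> b = 16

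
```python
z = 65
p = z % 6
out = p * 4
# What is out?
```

Trace (tracking out):
z = 65  # -> z = 65
p = z % 6  # -> p = 5
out = p * 4  # -> out = 20

Answer: 20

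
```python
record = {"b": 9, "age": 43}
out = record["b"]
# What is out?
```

Answer: 9

Derivation:
Trace (tracking out):
record = {'b': 9, 'age': 43}  # -> record = {'b': 9, 'age': 43}
out = record['b']  # -> out = 9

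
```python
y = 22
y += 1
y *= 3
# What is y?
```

Trace (tracking y):
y = 22  # -> y = 22
y += 1  # -> y = 23
y *= 3  # -> y = 69

Answer: 69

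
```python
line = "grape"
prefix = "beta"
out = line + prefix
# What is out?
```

Trace (tracking out):
line = 'grape'  # -> line = 'grape'
prefix = 'beta'  # -> prefix = 'beta'
out = line + prefix  # -> out = 'grapebeta'

Answer: 'grapebeta'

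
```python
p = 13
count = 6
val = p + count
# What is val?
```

Answer: 19

Derivation:
Trace (tracking val):
p = 13  # -> p = 13
count = 6  # -> count = 6
val = p + count  # -> val = 19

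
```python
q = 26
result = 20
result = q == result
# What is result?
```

Answer: False

Derivation:
Trace (tracking result):
q = 26  # -> q = 26
result = 20  # -> result = 20
result = q == result  # -> result = False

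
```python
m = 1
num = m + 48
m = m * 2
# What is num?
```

Trace (tracking num):
m = 1  # -> m = 1
num = m + 48  # -> num = 49
m = m * 2  # -> m = 2

Answer: 49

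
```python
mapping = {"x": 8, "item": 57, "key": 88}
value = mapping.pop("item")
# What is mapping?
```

Trace (tracking mapping):
mapping = {'x': 8, 'item': 57, 'key': 88}  # -> mapping = {'x': 8, 'item': 57, 'key': 88}
value = mapping.pop('item')  # -> value = 57

Answer: {'x': 8, 'key': 88}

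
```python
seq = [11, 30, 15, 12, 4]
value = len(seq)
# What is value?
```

Trace (tracking value):
seq = [11, 30, 15, 12, 4]  # -> seq = [11, 30, 15, 12, 4]
value = len(seq)  # -> value = 5

Answer: 5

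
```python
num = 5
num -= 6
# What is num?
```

Answer: -1

Derivation:
Trace (tracking num):
num = 5  # -> num = 5
num -= 6  # -> num = -1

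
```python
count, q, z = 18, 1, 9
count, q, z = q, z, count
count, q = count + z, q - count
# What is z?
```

Answer: 18

Derivation:
Trace (tracking z):
count, q, z = (18, 1, 9)  # -> count = 18, q = 1, z = 9
count, q, z = (q, z, count)  # -> count = 1, q = 9, z = 18
count, q = (count + z, q - count)  # -> count = 19, q = 8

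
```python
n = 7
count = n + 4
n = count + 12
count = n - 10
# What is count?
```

Trace (tracking count):
n = 7  # -> n = 7
count = n + 4  # -> count = 11
n = count + 12  # -> n = 23
count = n - 10  # -> count = 13

Answer: 13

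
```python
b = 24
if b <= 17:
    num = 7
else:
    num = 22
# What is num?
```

Trace (tracking num):
b = 24  # -> b = 24
if b <= 17:  # condition is False
else:
    num = 22  # -> num = 22

Answer: 22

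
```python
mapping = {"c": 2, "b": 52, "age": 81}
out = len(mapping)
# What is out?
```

Trace (tracking out):
mapping = {'c': 2, 'b': 52, 'age': 81}  # -> mapping = {'c': 2, 'b': 52, 'age': 81}
out = len(mapping)  # -> out = 3

Answer: 3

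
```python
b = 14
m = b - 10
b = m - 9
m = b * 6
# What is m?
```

Trace (tracking m):
b = 14  # -> b = 14
m = b - 10  # -> m = 4
b = m - 9  # -> b = -5
m = b * 6  # -> m = -30

Answer: -30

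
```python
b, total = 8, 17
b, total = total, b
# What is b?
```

Answer: 17

Derivation:
Trace (tracking b):
b, total = (8, 17)  # -> b = 8, total = 17
b, total = (total, b)  # -> b = 17, total = 8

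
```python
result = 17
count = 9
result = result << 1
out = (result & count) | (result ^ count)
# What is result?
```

Answer: 34

Derivation:
Trace (tracking result):
result = 17  # -> result = 17
count = 9  # -> count = 9
result = result << 1  # -> result = 34
out = result & count | result ^ count  # -> out = 43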